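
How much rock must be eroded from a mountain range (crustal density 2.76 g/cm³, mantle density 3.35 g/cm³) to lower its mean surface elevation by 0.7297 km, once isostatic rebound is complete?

4.14 km

Net drop Δ = e − u = e − e ρ_c/ρ_m = e (ρ_m − ρ_c)/ρ_m.
e = Δ ρ_m/(ρ_m − ρ_c) = 0.7297 km × 3.35/0.59 = 4.14 km.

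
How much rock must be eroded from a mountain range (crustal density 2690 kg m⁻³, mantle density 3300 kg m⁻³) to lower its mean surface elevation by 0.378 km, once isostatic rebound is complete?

2.04 km

Net drop Δ = e − u = e − e ρ_c/ρ_m = e (ρ_m − ρ_c)/ρ_m.
e = Δ ρ_m/(ρ_m − ρ_c) = 0.378 km × 3300/610 = 2.04 km.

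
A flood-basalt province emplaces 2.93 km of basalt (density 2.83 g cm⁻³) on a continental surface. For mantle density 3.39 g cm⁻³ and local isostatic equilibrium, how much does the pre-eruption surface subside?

2.45 km

Subaerial loading: s = t ρ_load / ρ_m.
s = 2.93 km × 2.83/3.39 = 2.45 km.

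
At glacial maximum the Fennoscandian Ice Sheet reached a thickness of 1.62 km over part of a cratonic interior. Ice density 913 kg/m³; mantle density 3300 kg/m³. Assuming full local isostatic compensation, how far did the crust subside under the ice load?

0.448 km

By Archimedes' principle applied to the lithosphere: the ice load ρ_ice t is balanced by mantle displaced below, ρ_m s.
s = t ρ_ice / ρ_m = 1.62 km × 913/3300 = 0.448 km.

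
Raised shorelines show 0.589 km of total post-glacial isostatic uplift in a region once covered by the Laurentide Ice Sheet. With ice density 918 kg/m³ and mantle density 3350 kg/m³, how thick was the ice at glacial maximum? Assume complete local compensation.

2.15 km

u = t ρ_ice/ρ_m → t = u ρ_m/ρ_ice = 0.589 km × 3350/918 = 2.15 km.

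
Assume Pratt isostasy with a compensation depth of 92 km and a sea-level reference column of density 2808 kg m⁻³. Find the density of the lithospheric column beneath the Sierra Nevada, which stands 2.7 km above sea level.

Pratt balance: ρ_ref D = ρ (D + h).
ρ = ρ_ref D/(D + h) = 2808 × 92 km/(92 km + 2.7 km) = 2730 kg m⁻³.

2730 kg m⁻³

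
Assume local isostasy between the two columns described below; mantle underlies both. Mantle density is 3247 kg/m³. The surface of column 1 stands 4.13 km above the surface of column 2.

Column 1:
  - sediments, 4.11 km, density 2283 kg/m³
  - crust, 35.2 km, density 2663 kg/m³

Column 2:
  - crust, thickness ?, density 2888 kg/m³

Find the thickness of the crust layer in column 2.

Take the compensation level at the base of the deeper column (depth z_c below the surface of column 1) and equate Σ ρ_i t_i down to z_c; mantle fills any gap and the z_c terms cancel.
Column 1: 4.11×2283 + 35.2×2663 + (z_c − 39.31)×3247
Column 2: 4.13×0 + x×2888 + (z_c − 4.13 − 0 − x)×3247
The z_c×3247 term appears on both sides and cancels. Collect the known terms of each column as K = Σ(ρt)_known − 3247 × (depth of known layers): K_1 = 103120.73 − 3247×39.31 = −24518.84; K_2 = 0 − 3247×(4.13 + 0) = −13410.11.
Balance: K_1 = K_2 − x×(3247 − 2888), so x = (K_2 − K_1)/(3247 − 2888) = 11108.7/359 = 30.9 km.

30.9 km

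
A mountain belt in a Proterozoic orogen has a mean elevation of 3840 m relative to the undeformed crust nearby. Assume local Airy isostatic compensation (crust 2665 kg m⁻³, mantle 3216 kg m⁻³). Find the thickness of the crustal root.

For local isostatic compensation: the weight of the topography is balanced by the buoyancy of the root, ρ_c h = (ρ_m − ρ_c) r.
r = h · ρ_c / (ρ_m − ρ_c) = 3840 m × 2665 / (3216 − 2665) = 18600 m.

18600 m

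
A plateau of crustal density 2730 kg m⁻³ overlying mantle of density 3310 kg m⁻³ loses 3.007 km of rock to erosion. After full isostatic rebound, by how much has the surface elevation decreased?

Rebound u = e ρ_c/ρ_m = 3.007 km × 2730/3310 = 2.48 km.
Net surface drop = e − u = 3.007 km − 2.48 km = e (ρ_m − ρ_c)/ρ_m = 0.527 km.

0.527 km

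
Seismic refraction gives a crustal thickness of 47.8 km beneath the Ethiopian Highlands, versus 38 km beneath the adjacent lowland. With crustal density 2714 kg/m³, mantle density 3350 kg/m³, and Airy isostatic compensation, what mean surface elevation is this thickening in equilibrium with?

Excess crust Δ = 47.8 km − 38 km = 9.8 km, split between elevation h and root r with h + r = Δ.
Airy balance ρ_c h = (ρ_m − ρ_c) r gives r = h ρ_c/(ρ_m − ρ_c), so h (1 + ρ_c/(ρ_m − ρ_c)) = Δ, i.e. h = Δ (ρ_m − ρ_c)/ρ_m.
h = 9.8 km × 636/3350 = 1.86 km.

1.86 km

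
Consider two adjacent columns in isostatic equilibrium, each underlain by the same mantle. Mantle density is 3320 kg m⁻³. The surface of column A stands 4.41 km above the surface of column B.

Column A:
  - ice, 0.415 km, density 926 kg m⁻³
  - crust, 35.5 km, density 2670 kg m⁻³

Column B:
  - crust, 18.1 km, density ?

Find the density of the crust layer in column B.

2800 kg m⁻³

Take the compensation level at the base of the deeper column (depth z_c below the surface of column A) and equate Σ ρ_i t_i down to z_c; mantle fills any gap and the z_c terms cancel.
Column A: 0.415×926 + 35.5×2670 + (z_c − 35.915)×3320
Column B: 4.41×0 + 18.1×ρ + (z_c − 4.41 − 18.1)×3320
The z_c×3320 term appears on both sides and cancels. Collect the known terms of each column as K = Σ(ρt)_known − 3320 × (depth of known layers): K_A = 95169.29 − 3320×35.915 = −24068.51; K_B = 0 − 3320×(4.41 + 18.1) = −74733.2.
Balance: K_A = K_B + 18.1×ρ, so ρ = (K_A − K_B)/18.1 = 50664.7/18.1 = 2800 kg m⁻³.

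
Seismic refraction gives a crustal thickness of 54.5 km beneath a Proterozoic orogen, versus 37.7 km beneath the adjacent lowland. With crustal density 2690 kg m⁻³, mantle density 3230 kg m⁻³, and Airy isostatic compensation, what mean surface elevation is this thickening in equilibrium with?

Excess crust Δ = 54.5 km − 37.7 km = 16.8 km, split between elevation h and root r with h + r = Δ.
Airy balance ρ_c h = (ρ_m − ρ_c) r gives r = h ρ_c/(ρ_m − ρ_c), so h (1 + ρ_c/(ρ_m − ρ_c)) = Δ, i.e. h = Δ (ρ_m − ρ_c)/ρ_m.
h = 16.8 km × 540/3230 = 2.81 km.

2.81 km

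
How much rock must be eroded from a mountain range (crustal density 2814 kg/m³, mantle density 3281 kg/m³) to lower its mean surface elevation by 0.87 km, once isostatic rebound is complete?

Net drop Δ = e − u = e − e ρ_c/ρ_m = e (ρ_m − ρ_c)/ρ_m.
e = Δ ρ_m/(ρ_m − ρ_c) = 0.87 km × 3281/467 = 6.11 km.

6.11 km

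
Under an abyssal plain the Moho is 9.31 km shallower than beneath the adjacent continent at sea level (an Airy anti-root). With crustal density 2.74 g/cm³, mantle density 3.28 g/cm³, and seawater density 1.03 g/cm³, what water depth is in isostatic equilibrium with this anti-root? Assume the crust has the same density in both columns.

Replacing a thickness d of crust by seawater at the top must be balanced by replacing crust with mantle at the base: d (ρ_c − ρ_w) = a (ρ_m − ρ_c).
d = a (ρ_m − ρ_c)/(ρ_c − ρ_w) = 9.31 km × 0.54/1.71 = 2.94 km.

2.94 km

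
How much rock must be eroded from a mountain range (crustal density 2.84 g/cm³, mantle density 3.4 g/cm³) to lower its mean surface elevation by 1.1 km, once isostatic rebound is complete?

6.68 km

Net drop Δ = e − u = e − e ρ_c/ρ_m = e (ρ_m − ρ_c)/ρ_m.
e = Δ ρ_m/(ρ_m − ρ_c) = 1.1 km × 3.4/0.56 = 6.68 km.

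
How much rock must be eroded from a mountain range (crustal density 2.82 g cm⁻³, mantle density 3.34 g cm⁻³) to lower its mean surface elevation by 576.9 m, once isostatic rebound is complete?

3710 m

Net drop Δ = e − u = e − e ρ_c/ρ_m = e (ρ_m − ρ_c)/ρ_m.
e = Δ ρ_m/(ρ_m − ρ_c) = 576.9 m × 3.34/0.52 = 3710 m.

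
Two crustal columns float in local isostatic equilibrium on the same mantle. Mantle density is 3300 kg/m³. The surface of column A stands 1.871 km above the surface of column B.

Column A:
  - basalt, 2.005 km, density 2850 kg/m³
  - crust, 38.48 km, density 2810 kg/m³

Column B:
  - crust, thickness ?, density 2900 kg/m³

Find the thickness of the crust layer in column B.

34 km

Take the compensation level at the base of the deeper column (depth z_c below the surface of column A) and equate Σ ρ_i t_i down to z_c; mantle fills any gap and the z_c terms cancel.
Column A: 2.005×2850 + 38.48×2810 + (z_c − 40.485)×3300
Column B: 1.871×0 + x×2900 + (z_c − 1.871 − 0 − x)×3300
The z_c×3300 term appears on both sides and cancels. Collect the known terms of each column as K = Σ(ρt)_known − 3300 × (depth of known layers): K_A = 113843.05 − 3300×40.485 = −19757.45; K_B = 0 − 3300×(1.871 + 0) = −6174.3.
Balance: K_A = K_B − x×(3300 − 2900), so x = (K_B − K_A)/(3300 − 2900) = 13583.1/400 = 34 km.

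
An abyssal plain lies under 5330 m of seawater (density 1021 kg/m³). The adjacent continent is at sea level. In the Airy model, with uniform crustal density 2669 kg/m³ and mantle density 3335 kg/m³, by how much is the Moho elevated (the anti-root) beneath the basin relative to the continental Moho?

13200 m

Balancing pressure at the compensation depth: replacing crust with seawater at the top is compensated by replacing crust with mantle at the base: d (ρ_c − ρ_w) = a (ρ_m − ρ_c).
a = d (ρ_c − ρ_w)/(ρ_m − ρ_c) = 5330 m × 1648/666 = 13200 m.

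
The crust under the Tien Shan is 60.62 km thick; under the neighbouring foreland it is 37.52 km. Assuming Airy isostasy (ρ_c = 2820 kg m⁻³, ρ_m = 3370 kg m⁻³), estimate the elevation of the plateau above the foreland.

Excess crust Δ = 60.62 km − 37.52 km = 23.1 km, split between elevation h and root r with h + r = Δ.
Airy balance ρ_c h = (ρ_m − ρ_c) r gives r = h ρ_c/(ρ_m − ρ_c), so h (1 + ρ_c/(ρ_m − ρ_c)) = Δ, i.e. h = Δ (ρ_m − ρ_c)/ρ_m.
h = 23.1 km × 550/3370 = 3.77 km.

3.77 km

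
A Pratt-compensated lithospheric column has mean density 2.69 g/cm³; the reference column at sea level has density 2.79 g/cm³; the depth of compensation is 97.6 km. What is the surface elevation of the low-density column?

3.63 km

ρ_ref D = ρ (D + h) → h = D (ρ_ref − ρ)/ρ.
h = 97.6 km × (2.79 − 2.69)/2.69 = 3.63 km.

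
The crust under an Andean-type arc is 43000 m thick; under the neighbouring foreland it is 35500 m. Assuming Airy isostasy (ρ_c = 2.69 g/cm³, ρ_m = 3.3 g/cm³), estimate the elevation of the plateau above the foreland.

1390 m

Excess crust Δ = 43000 m − 35500 m = 7500 m, split between elevation h and root r with h + r = Δ.
Airy balance ρ_c h = (ρ_m − ρ_c) r gives r = h ρ_c/(ρ_m − ρ_c), so h (1 + ρ_c/(ρ_m − ρ_c)) = Δ, i.e. h = Δ (ρ_m − ρ_c)/ρ_m.
h = 7500 m × 0.61/3.3 = 1390 m.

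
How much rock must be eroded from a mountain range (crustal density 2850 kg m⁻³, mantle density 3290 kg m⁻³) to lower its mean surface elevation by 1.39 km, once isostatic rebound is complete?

Net drop Δ = e − u = e − e ρ_c/ρ_m = e (ρ_m − ρ_c)/ρ_m.
e = Δ ρ_m/(ρ_m − ρ_c) = 1.39 km × 3290/440 = 10.4 km.

10.4 km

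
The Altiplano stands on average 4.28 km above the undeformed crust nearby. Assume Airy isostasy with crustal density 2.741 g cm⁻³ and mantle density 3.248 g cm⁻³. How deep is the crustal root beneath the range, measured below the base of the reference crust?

23.1 km

In Airy isostatic equilibrium: the weight of the topography is balanced by the buoyancy of the root, ρ_c h = (ρ_m − ρ_c) r.
r = h · ρ_c / (ρ_m − ρ_c) = 4.28 km × 2.741 / (3.248 − 2.741) = 23.1 km.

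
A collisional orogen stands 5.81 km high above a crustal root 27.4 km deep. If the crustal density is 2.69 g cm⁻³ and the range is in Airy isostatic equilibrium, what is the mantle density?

3.26 g cm⁻³

Airy balance: ρ_c h = (ρ_m − ρ_c) r → ρ_m = ρ_c (1 + h/r).
ρ_m = 2.69 × (1 + 5.81 km/27.4 km) = 3.26 g cm⁻³.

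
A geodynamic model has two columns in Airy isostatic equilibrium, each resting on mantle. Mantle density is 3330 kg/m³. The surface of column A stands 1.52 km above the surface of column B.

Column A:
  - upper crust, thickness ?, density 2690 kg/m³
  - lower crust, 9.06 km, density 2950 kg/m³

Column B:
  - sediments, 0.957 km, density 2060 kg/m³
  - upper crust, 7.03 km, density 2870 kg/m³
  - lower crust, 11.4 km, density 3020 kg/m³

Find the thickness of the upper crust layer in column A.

15 km

Take the compensation level at the base of the deeper column (depth z_c below the surface of column A) and equate Σ ρ_i t_i down to z_c; mantle fills any gap and the z_c terms cancel.
Column A: x×2690 + 9.06×2950 + (z_c − 9.06 − x)×3330
Column B: 1.52×0 + 0.957×2060 + 7.03×2870 + 11.4×3020 + (z_c − 1.52 − 19.387)×3330
The z_c×3330 term appears on both sides and cancels. Collect the known terms of each column as K = Σ(ρt)_known − 3330 × (depth of known layers): K_A = 26727 − 3330×9.06 = −3442.8; K_B = 56575.52 − 3330×(1.52 + 19.387) = −13044.79.
Balance: K_A − x×(3330 − 2690) = K_B, so x = (K_A − K_B)/(3330 − 2690) = 9601.99/640 = 15 km.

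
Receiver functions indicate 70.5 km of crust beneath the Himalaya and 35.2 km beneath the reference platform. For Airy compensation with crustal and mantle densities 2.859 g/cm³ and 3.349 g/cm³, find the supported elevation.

5.16 km

Excess crust Δ = 70.5 km − 35.2 km = 35.3 km, split between elevation h and root r with h + r = Δ.
Airy balance ρ_c h = (ρ_m − ρ_c) r gives r = h ρ_c/(ρ_m − ρ_c), so h (1 + ρ_c/(ρ_m − ρ_c)) = Δ, i.e. h = Δ (ρ_m − ρ_c)/ρ_m.
h = 35.3 km × 0.49/3.349 = 5.16 km.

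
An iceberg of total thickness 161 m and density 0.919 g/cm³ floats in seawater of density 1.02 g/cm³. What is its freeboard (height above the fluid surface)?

15.9 m

Floating equilibrium: submerged depth d = t ρ_obj/ρ_fluid = 161 m × 0.919/1.02 = 145.1 m.
Freeboard = t − d = 161 m − 145.1 m = 15.9 m.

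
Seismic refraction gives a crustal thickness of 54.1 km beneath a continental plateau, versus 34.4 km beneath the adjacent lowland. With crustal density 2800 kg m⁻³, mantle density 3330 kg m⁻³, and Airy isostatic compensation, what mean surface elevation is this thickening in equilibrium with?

Excess crust Δ = 54.1 km − 34.4 km = 19.7 km, split between elevation h and root r with h + r = Δ.
Airy balance ρ_c h = (ρ_m − ρ_c) r gives r = h ρ_c/(ρ_m − ρ_c), so h (1 + ρ_c/(ρ_m − ρ_c)) = Δ, i.e. h = Δ (ρ_m − ρ_c)/ρ_m.
h = 19.7 km × 530/3330 = 3.14 km.

3.14 km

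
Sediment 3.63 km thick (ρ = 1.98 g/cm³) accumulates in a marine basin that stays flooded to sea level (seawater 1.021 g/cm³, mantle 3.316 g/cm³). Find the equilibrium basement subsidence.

1.52 km

Submarine loading: the sediment displaces seawater, and the subsidence is in turn flooded, so s (ρ_m − ρ_w) = t (ρ_sed − ρ_w).
s = 3.63 km × (1.98 − 1.021) / (3.316 − 1.021) = 1.52 km.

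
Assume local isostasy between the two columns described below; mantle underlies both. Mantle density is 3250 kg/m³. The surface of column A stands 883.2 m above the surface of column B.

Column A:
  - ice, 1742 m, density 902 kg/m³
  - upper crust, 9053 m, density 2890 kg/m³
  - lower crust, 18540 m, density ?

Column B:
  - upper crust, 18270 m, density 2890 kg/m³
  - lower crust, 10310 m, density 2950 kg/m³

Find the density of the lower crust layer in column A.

2970 kg/m³

Take the compensation level at the base of the deeper column (depth z_c below the surface of column A) and equate Σ ρ_i t_i down to z_c; mantle fills any gap and the z_c terms cancel.
Column A: 1742×902 + 9053×2890 + 18540×ρ + (z_c − 29335)×3250
Column B: 883.2×0 + 18270×2890 + 10310×2950 + (z_c − 883.2 − 28580)×3250
The z_c×3250 term appears on both sides and cancels. Collect the known terms of each column as K = Σ(ρt)_known − 3250 × (depth of known layers): K_A = 27734454 − 3250×29335 = −67604296; K_B = 83214800 − 3250×(883.2 + 28580) = −12540600.
Balance: K_A + 18540×ρ = K_B, so ρ = (K_B − K_A)/18540 = 55063700/18540 = 2970 kg/m³.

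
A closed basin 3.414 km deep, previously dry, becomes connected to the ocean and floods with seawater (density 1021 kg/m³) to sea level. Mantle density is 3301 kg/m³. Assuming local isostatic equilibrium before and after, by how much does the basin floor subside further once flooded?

1.53 km

After flooding the water column is d + s deep. Its weight must equal the weight of mantle displaced by the extra subsidence s: (d + s) ρ_w = s ρ_m.
s = d ρ_w / (ρ_m − ρ_w) = 3.414 km × 1021/(3301 − 1021) = 1.53 km.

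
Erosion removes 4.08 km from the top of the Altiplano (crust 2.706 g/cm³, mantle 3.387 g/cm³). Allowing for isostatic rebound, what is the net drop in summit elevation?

Rebound u = e ρ_c/ρ_m = 4.08 km × 2.706/3.387 = 3.26 km.
Net surface drop = e − u = 4.08 km − 3.26 km = e (ρ_m − ρ_c)/ρ_m = 0.82 km.

0.82 km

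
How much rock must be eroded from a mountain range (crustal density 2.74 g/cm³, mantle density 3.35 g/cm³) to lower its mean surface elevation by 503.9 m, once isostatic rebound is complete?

2770 m

Net drop Δ = e − u = e − e ρ_c/ρ_m = e (ρ_m − ρ_c)/ρ_m.
e = Δ ρ_m/(ρ_m − ρ_c) = 503.9 m × 3.35/0.61 = 2770 m.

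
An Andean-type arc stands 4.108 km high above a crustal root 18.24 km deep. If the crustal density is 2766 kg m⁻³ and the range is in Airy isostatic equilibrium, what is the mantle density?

Airy balance: ρ_c h = (ρ_m − ρ_c) r → ρ_m = ρ_c (1 + h/r).
ρ_m = 2766 × (1 + 4.108 km/18.24 km) = 3390 kg m⁻³.

3390 kg m⁻³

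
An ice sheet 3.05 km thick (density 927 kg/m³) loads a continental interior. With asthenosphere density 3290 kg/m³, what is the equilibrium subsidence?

0.859 km

Balancing pressure at the compensation depth: the ice load ρ_ice t is balanced by mantle displaced below, ρ_m s.
s = t ρ_ice / ρ_m = 3.05 km × 927/3290 = 0.859 km.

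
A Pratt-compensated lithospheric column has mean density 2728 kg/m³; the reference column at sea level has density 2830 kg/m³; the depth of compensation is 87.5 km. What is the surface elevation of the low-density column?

ρ_ref D = ρ (D + h) → h = D (ρ_ref − ρ)/ρ.
h = 87.5 km × (2830 − 2728)/2728 = 3.27 km.

3.27 km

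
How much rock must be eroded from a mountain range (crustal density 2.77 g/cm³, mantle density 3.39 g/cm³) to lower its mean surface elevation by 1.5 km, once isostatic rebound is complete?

8.2 km

Net drop Δ = e − u = e − e ρ_c/ρ_m = e (ρ_m − ρ_c)/ρ_m.
e = Δ ρ_m/(ρ_m − ρ_c) = 1.5 km × 3.39/0.62 = 8.2 km.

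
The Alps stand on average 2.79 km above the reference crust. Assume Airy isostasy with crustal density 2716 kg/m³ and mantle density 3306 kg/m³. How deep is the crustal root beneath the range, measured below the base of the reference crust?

By Archimedes' principle applied to the lithosphere: the weight of the topography is balanced by the buoyancy of the root, ρ_c h = (ρ_m − ρ_c) r.
r = h · ρ_c / (ρ_m − ρ_c) = 2.79 km × 2716 / (3306 − 2716) = 12.8 km.

12.8 km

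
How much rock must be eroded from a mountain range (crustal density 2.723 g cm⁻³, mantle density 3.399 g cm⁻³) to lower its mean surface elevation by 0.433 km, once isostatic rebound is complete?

Net drop Δ = e − u = e − e ρ_c/ρ_m = e (ρ_m − ρ_c)/ρ_m.
e = Δ ρ_m/(ρ_m − ρ_c) = 0.433 km × 3.399/0.676 = 2.18 km.

2.18 km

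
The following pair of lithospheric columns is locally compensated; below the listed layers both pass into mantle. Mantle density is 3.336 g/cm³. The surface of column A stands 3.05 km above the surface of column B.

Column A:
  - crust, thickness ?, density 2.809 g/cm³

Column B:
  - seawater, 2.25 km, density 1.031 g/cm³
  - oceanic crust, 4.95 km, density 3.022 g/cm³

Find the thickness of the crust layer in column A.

Take the compensation level at the base of the deeper column (depth z_c below the surface of column A) and equate Σ ρ_i t_i down to z_c; mantle fills any gap and the z_c terms cancel.
Column A: x×2.809 + (z_c − 0 − x)×3.336
Column B: 3.05×0 + 2.25×1.031 + 4.95×3.022 + (z_c − 3.05 − 7.2)×3.336
The z_c×3.336 term appears on both sides and cancels. Collect the known terms of each column as K = Σ(ρt)_known − 3.336 × (depth of known layers): K_A = 0 − 3.336×0 = 0; K_B = 17.27865 − 3.336×(3.05 + 7.2) = −16.91535.
Balance: K_A − x×(3.336 − 2.809) = K_B, so x = (K_A − K_B)/(3.336 − 2.809) = 16.9154/0.527 = 32.1 km.

32.1 km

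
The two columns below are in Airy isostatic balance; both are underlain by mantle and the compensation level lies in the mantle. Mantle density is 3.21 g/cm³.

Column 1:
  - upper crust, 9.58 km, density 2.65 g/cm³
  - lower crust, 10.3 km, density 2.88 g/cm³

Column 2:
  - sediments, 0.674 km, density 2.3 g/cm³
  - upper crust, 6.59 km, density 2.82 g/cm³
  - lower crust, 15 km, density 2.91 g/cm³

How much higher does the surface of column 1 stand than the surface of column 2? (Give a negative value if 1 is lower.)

0.337 km

For any compensation level in the mantle, the mantle terms cancel and isostasy reduces to e = (Σt_1 − Σt_2) − (Σ(ρt)_1 − Σ(ρt)_2) / ρ_m.
Σt_1 = 19.88 km; Σt_2 = 22.264 km; Σ(ρt)_1 = 55.051; Σ(ρt)_2 = 63.784 (in km·g/cm³).
e = (19.88 − 22.264) − (55.051 − 63.784) / 3.21 = 0.337 km.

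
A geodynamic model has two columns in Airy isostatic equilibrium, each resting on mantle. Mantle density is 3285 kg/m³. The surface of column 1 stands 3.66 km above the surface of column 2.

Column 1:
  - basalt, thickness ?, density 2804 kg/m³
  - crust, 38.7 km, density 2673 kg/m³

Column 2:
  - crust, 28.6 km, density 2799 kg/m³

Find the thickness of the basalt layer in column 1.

Take the compensation level at the base of the deeper column (depth z_c below the surface of column 1) and equate Σ ρ_i t_i down to z_c; mantle fills any gap and the z_c terms cancel.
Column 1: x×2804 + 38.7×2673 + (z_c − 38.7 − x)×3285
Column 2: 3.66×0 + 28.6×2799 + (z_c − 3.66 − 28.6)×3285
The z_c×3285 term appears on both sides and cancels. Collect the known terms of each column as K = Σ(ρt)_known − 3285 × (depth of known layers): K_1 = 103445.1 − 3285×38.7 = −23684.4; K_2 = 80051.4 − 3285×(3.66 + 28.6) = −25922.7.
Balance: K_1 − x×(3285 − 2804) = K_2, so x = (K_1 − K_2)/(3285 − 2804) = 2238.3/481 = 4.65 km.

4.65 km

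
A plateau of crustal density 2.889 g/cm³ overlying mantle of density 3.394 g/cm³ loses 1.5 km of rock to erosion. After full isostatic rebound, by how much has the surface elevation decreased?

0.223 km

Rebound u = e ρ_c/ρ_m = 1.5 km × 2.889/3.394 = 1.277 km.
Net surface drop = e − u = 1.5 km − 1.277 km = e (ρ_m − ρ_c)/ρ_m = 0.223 km.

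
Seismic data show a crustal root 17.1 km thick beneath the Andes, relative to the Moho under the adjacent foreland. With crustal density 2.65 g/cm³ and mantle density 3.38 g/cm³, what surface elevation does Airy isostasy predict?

4.71 km

By Archimedes' principle applied to the lithosphere: ρ_c h = (ρ_m − ρ_c) r.
h = r (ρ_m − ρ_c) / ρ_c = 17.1 km × (3.38 − 2.65) / 2.65 = 4.71 km.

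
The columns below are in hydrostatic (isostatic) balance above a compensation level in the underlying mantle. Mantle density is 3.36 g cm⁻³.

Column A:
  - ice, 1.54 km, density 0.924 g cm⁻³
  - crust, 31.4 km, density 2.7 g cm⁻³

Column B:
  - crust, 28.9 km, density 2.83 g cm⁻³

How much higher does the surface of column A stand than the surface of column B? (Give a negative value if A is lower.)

2.73 km

For any compensation level in the mantle, the mantle terms cancel and isostasy reduces to e = (Σt_A − Σt_B) − (Σ(ρt)_A − Σ(ρt)_B) / ρ_m.
Σt_A = 32.94 km; Σt_B = 28.9 km; Σ(ρt)_A = 86.20296; Σ(ρt)_B = 81.787 (in km·g cm⁻³).
e = (32.94 − 28.9) − (86.20296 − 81.787) / 3.36 = 2.73 km.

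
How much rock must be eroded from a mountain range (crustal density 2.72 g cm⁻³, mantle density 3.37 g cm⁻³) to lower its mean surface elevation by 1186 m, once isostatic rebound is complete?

Net drop Δ = e − u = e − e ρ_c/ρ_m = e (ρ_m − ρ_c)/ρ_m.
e = Δ ρ_m/(ρ_m − ρ_c) = 1186 m × 3.37/0.65 = 6150 m.

6150 m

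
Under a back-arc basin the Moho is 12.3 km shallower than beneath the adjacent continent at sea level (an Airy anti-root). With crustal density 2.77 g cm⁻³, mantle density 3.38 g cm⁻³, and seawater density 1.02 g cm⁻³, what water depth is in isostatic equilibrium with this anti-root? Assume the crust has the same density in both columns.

Replacing a thickness d of crust by seawater at the top must be balanced by replacing crust with mantle at the base: d (ρ_c − ρ_w) = a (ρ_m − ρ_c).
d = a (ρ_m − ρ_c)/(ρ_c − ρ_w) = 12.3 km × 0.61/1.75 = 4.29 km.

4.29 km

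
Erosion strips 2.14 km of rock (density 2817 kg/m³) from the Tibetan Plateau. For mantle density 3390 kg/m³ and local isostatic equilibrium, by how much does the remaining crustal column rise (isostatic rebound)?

Unloading: uplift u = e ρ_c/ρ_m = 2.14 km × 2817/3390 = 1.78 km.

1.78 km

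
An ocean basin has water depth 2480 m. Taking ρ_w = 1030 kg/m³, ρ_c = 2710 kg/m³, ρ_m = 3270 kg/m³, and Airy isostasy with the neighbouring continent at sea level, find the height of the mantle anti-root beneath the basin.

Equating mass per unit area of the two columns: replacing crust with seawater at the top is compensated by replacing crust with mantle at the base: d (ρ_c − ρ_w) = a (ρ_m − ρ_c).
a = d (ρ_c − ρ_w)/(ρ_m − ρ_c) = 2480 m × 1680/560 = 7440 m.

7440 m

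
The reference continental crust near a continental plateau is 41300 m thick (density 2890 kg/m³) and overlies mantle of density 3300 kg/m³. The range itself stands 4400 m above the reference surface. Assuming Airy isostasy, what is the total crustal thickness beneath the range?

76700 m

Root depth r = h ρ_c / (ρ_m − ρ_c) = 4400 m × 2890 / 410 = 31010 m.
Total thickness = T + h + r = 41300 m + 4400 m + 31010 m = 76700 m.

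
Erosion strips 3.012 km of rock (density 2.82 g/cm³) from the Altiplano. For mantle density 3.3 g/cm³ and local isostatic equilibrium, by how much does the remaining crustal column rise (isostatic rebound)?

Unloading: uplift u = e ρ_c/ρ_m = 3.012 km × 2.82/3.3 = 2.57 km.

2.57 km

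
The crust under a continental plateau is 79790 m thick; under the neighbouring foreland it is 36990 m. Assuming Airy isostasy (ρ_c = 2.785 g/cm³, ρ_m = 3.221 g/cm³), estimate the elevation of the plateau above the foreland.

Excess crust Δ = 79790 m − 36990 m = 42800 m, split between elevation h and root r with h + r = Δ.
Airy balance ρ_c h = (ρ_m − ρ_c) r gives r = h ρ_c/(ρ_m − ρ_c), so h (1 + ρ_c/(ρ_m − ρ_c)) = Δ, i.e. h = Δ (ρ_m − ρ_c)/ρ_m.
h = 42800 m × 0.436/3.221 = 5790 m.

5790 m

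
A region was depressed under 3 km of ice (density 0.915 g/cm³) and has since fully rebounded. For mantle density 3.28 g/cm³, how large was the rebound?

0.837 km

Removing the load lets mantle flow back in; uplift u satisfies ρ_ice t = ρ_m u.
u = t ρ_ice/ρ_m = 3 km × 0.915/3.28 = 0.837 km.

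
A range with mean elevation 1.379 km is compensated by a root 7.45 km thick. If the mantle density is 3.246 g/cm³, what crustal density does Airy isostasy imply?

2.74 g/cm³

ρ_c h = (ρ_m − ρ_c) r → ρ_c (h + r) = ρ_m r → ρ_c = ρ_m r / (h + r).
ρ_c = 3.246 × 7.45 km / (1.379 km + 7.45 km) = 2.74 g/cm³.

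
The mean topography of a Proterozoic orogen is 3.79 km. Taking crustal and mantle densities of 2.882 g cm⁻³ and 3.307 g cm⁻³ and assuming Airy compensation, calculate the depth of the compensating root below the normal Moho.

Equating mass per unit area of the two columns: the weight of the topography is balanced by the buoyancy of the root, ρ_c h = (ρ_m − ρ_c) r.
r = h · ρ_c / (ρ_m − ρ_c) = 3.79 km × 2.882 / (3.307 − 2.882) = 25.7 km.

25.7 km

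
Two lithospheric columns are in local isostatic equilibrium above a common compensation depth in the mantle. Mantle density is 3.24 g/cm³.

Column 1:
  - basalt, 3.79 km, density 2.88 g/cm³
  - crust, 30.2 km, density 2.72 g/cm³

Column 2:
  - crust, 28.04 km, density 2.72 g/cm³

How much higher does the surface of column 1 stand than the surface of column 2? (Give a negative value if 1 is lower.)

For any compensation level in the mantle, the mantle terms cancel and isostasy reduces to e = (Σt_1 − Σt_2) − (Σ(ρt)_1 − Σ(ρt)_2) / ρ_m.
Σt_1 = 33.99 km; Σt_2 = 28.04 km; Σ(ρt)_1 = 93.0592; Σ(ρt)_2 = 76.2688 (in km·g/cm³).
e = (33.99 − 28.04) − (93.0592 − 76.2688) / 3.24 = 0.768 km.

0.768 km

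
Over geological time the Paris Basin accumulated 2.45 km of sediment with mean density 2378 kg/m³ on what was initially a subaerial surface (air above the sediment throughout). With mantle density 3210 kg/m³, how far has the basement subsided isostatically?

Subaerial load: s = t ρ_sed / ρ_m = 2.45 km × 2378/3210 = 1.81 km.

1.81 km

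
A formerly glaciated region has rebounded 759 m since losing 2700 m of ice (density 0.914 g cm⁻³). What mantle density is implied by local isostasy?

ρ_m = ρ_ice t / u = 0.914 × 2700 m/759 m = 3.25 g cm⁻³.

3.25 g cm⁻³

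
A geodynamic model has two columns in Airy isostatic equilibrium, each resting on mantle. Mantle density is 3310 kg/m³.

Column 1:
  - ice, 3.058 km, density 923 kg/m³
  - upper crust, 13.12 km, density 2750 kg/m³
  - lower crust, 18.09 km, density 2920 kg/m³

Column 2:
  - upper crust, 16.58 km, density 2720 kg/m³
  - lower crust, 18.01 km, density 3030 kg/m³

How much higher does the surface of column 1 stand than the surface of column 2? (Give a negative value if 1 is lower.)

2.08 km

For any compensation level in the mantle, the mantle terms cancel and isostasy reduces to e = (Σt_1 − Σt_2) − (Σ(ρt)_1 − Σ(ρt)_2) / ρ_m.
Σt_1 = 34.268 km; Σt_2 = 34.59 km; Σ(ρt)_1 = 91725.334; Σ(ρt)_2 = 99667.9 (in km·kg/m³).
e = (34.268 − 34.59) − (91725.334 − 99667.9) / 3310 = 2.08 km.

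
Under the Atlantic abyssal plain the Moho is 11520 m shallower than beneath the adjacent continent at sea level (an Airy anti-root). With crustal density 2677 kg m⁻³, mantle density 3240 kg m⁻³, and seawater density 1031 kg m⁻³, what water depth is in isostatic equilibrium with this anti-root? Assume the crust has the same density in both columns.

Replacing a thickness d of crust by seawater at the top must be balanced by replacing crust with mantle at the base: d (ρ_c − ρ_w) = a (ρ_m − ρ_c).
d = a (ρ_m − ρ_c)/(ρ_c − ρ_w) = 11520 m × 563/1646 = 3940 m.

3940 m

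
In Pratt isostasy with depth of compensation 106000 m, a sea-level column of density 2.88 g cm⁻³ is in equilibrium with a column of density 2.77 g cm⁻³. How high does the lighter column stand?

4210 m

ρ_ref D = ρ (D + h) → h = D (ρ_ref − ρ)/ρ.
h = 106000 m × (2.88 − 2.77)/2.77 = 4210 m.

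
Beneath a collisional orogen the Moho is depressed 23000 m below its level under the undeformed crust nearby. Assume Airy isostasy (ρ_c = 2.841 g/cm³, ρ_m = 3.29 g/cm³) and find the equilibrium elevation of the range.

3630 m

By Archimedes' principle applied to the lithosphere: ρ_c h = (ρ_m − ρ_c) r.
h = r (ρ_m − ρ_c) / ρ_c = 23000 m × (3.29 − 2.841) / 2.841 = 3630 m.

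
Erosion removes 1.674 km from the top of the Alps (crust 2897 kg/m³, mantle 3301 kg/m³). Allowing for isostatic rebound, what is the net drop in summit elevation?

Rebound u = e ρ_c/ρ_m = 1.674 km × 2897/3301 = 1.469 km.
Net surface drop = e − u = 1.674 km − 1.469 km = e (ρ_m − ρ_c)/ρ_m = 0.205 km.

0.205 km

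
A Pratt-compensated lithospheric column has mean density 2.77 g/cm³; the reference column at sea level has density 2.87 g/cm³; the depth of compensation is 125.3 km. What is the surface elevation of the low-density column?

ρ_ref D = ρ (D + h) → h = D (ρ_ref − ρ)/ρ.
h = 125.3 km × (2.87 − 2.77)/2.77 = 4.52 km.

4.52 km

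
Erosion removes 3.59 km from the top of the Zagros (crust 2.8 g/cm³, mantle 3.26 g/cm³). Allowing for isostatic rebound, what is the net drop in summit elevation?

Rebound u = e ρ_c/ρ_m = 3.59 km × 2.8/3.26 = 3.083 km.
Net surface drop = e − u = 3.59 km − 3.083 km = e (ρ_m − ρ_c)/ρ_m = 0.507 km.

0.507 km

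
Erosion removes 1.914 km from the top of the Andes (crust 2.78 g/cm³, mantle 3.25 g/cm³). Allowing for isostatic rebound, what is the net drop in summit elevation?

0.277 km

Rebound u = e ρ_c/ρ_m = 1.914 km × 2.78/3.25 = 1.637 km.
Net surface drop = e − u = 1.914 km − 1.637 km = e (ρ_m − ρ_c)/ρ_m = 0.277 km.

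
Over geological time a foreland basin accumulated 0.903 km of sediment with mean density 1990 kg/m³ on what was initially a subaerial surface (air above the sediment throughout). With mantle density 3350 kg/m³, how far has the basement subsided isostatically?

0.536 km

Subaerial load: s = t ρ_sed / ρ_m = 0.903 km × 1990/3350 = 0.536 km.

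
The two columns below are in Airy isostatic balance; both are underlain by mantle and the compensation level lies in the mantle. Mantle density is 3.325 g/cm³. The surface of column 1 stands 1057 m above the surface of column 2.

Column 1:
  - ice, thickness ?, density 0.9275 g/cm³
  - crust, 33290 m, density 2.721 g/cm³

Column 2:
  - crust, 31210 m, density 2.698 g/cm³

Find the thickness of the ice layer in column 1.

1240 m

Take the compensation level at the base of the deeper column (depth z_c below the surface of column 1) and equate Σ ρ_i t_i down to z_c; mantle fills any gap and the z_c terms cancel.
Column 1: x×0.9275 + 33290×2.721 + (z_c − 33290 − x)×3.325
Column 2: 1057×0 + 31210×2.698 + (z_c − 1057 − 31210)×3.325
The z_c×3.325 term appears on both sides and cancels. Collect the known terms of each column as K = Σ(ρt)_known − 3.325 × (depth of known layers): K_1 = 90582.09 − 3.325×33290 = −20107.16; K_2 = 84204.58 − 3.325×(1057 + 31210) = −23083.195.
Balance: K_1 − x×(3.325 − 0.9275) = K_2, so x = (K_1 − K_2)/(3.325 − 0.9275) = 2976.03/2.3975 = 1240 m.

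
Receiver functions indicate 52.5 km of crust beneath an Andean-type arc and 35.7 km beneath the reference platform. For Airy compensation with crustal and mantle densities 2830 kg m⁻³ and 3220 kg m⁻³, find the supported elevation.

Excess crust Δ = 52.5 km − 35.7 km = 16.8 km, split between elevation h and root r with h + r = Δ.
Airy balance ρ_c h = (ρ_m − ρ_c) r gives r = h ρ_c/(ρ_m − ρ_c), so h (1 + ρ_c/(ρ_m − ρ_c)) = Δ, i.e. h = Δ (ρ_m − ρ_c)/ρ_m.
h = 16.8 km × 390/3220 = 2.03 km.

2.03 km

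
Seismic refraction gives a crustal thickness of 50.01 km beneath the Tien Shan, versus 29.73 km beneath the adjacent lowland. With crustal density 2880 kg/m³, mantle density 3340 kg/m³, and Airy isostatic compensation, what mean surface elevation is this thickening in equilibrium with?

2.79 km

Excess crust Δ = 50.01 km − 29.73 km = 20.28 km, split between elevation h and root r with h + r = Δ.
Airy balance ρ_c h = (ρ_m − ρ_c) r gives r = h ρ_c/(ρ_m − ρ_c), so h (1 + ρ_c/(ρ_m − ρ_c)) = Δ, i.e. h = Δ (ρ_m − ρ_c)/ρ_m.
h = 20.28 km × 460/3340 = 2.79 km.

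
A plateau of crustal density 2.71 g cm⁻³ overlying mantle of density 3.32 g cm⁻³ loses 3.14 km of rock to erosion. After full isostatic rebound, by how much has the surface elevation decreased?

Rebound u = e ρ_c/ρ_m = 3.14 km × 2.71/3.32 = 2.563 km.
Net surface drop = e − u = 3.14 km − 2.563 km = e (ρ_m − ρ_c)/ρ_m = 0.577 km.

0.577 km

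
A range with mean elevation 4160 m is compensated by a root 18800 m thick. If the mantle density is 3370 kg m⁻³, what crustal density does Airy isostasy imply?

2760 kg m⁻³

ρ_c h = (ρ_m − ρ_c) r → ρ_c (h + r) = ρ_m r → ρ_c = ρ_m r / (h + r).
ρ_c = 3370 × 18800 m / (4160 m + 18800 m) = 2760 kg m⁻³.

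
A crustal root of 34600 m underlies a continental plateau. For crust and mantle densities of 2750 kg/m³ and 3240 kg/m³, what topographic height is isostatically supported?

Isostatic balance requires: ρ_c h = (ρ_m − ρ_c) r.
h = r (ρ_m − ρ_c) / ρ_c = 34600 m × (3240 − 2750) / 2750 = 6170 m.

6170 m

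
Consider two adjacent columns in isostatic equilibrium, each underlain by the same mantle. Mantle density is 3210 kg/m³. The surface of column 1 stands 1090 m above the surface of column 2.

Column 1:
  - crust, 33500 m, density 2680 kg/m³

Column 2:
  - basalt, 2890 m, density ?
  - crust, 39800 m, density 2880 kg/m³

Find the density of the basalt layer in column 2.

Take the compensation level at the base of the deeper column (depth z_c below the surface of column 1) and equate Σ ρ_i t_i down to z_c; mantle fills any gap and the z_c terms cancel.
Column 1: 33500×2680 + (z_c − 33500)×3210
Column 2: 1090×0 + 2890×ρ + 39800×2880 + (z_c − 1090 − 42690)×3210
The z_c×3210 term appears on both sides and cancels. Collect the known terms of each column as K = Σ(ρt)_known − 3210 × (depth of known layers): K_1 = 89780000 − 3210×33500 = −17755000; K_2 = 114624000 − 3210×(1090 + 42690) = −25909800.
Balance: K_1 = K_2 + 2890×ρ, so ρ = (K_1 − K_2)/2890 = 8154800/2890 = 2820 kg/m³.

2820 kg/m³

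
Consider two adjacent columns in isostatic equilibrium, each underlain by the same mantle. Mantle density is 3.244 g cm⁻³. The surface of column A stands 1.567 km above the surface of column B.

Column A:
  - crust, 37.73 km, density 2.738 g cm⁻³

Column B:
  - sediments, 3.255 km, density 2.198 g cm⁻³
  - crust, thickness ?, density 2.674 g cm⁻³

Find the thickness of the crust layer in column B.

18.6 km

Take the compensation level at the base of the deeper column (depth z_c below the surface of column A) and equate Σ ρ_i t_i down to z_c; mantle fills any gap and the z_c terms cancel.
Column A: 37.73×2.738 + (z_c − 37.73)×3.244
Column B: 1.567×0 + 3.255×2.198 + x×2.674 + (z_c − 1.567 − 3.255 − x)×3.244
The z_c×3.244 term appears on both sides and cancels. Collect the known terms of each column as K = Σ(ρt)_known − 3.244 × (depth of known layers): K_A = 103.30474 − 3.244×37.73 = −19.09138; K_B = 7.15449 − 3.244×(1.567 + 3.255) = −8.488078.
Balance: K_A = K_B − x×(3.244 − 2.674), so x = (K_B − K_A)/(3.244 − 2.674) = 10.6033/0.57 = 18.6 km.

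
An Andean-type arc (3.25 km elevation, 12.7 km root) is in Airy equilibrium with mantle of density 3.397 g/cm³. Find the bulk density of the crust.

ρ_c h = (ρ_m − ρ_c) r → ρ_c (h + r) = ρ_m r → ρ_c = ρ_m r / (h + r).
ρ_c = 3.397 × 12.7 km / (3.25 km + 12.7 km) = 2.7 g/cm³.

2.7 g/cm³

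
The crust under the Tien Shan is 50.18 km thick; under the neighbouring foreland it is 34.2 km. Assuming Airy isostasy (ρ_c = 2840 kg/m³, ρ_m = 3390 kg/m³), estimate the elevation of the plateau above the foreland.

2.59 km

Excess crust Δ = 50.18 km − 34.2 km = 15.98 km, split between elevation h and root r with h + r = Δ.
Airy balance ρ_c h = (ρ_m − ρ_c) r gives r = h ρ_c/(ρ_m − ρ_c), so h (1 + ρ_c/(ρ_m − ρ_c)) = Δ, i.e. h = Δ (ρ_m − ρ_c)/ρ_m.
h = 15.98 km × 550/3390 = 2.59 km.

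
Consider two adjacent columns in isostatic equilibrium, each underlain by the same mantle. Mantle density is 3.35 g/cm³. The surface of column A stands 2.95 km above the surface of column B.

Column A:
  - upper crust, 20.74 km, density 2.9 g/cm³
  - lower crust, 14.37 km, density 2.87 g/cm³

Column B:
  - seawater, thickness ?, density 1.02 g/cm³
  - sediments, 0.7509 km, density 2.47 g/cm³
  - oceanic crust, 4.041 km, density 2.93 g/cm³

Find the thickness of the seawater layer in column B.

Take the compensation level at the base of the deeper column (depth z_c below the surface of column A) and equate Σ ρ_i t_i down to z_c; mantle fills any gap and the z_c terms cancel.
Column A: 20.74×2.9 + 14.37×2.87 + (z_c − 35.11)×3.35
Column B: 2.95×0 + x×1.02 + 0.7509×2.47 + 4.041×2.93 + (z_c − 2.95 − 4.7919 − x)×3.35
The z_c×3.35 term appears on both sides and cancels. Collect the known terms of each column as K = Σ(ρt)_known − 3.35 × (depth of known layers): K_A = 101.3879 − 3.35×35.11 = −16.2306; K_B = 13.694853 − 3.35×(2.95 + 4.7919) = −12.240512.
Balance: K_A = K_B − x×(3.35 − 1.02), so x = (K_B − K_A)/(3.35 − 1.02) = 3.99009/2.33 = 1.71 km.

1.71 km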